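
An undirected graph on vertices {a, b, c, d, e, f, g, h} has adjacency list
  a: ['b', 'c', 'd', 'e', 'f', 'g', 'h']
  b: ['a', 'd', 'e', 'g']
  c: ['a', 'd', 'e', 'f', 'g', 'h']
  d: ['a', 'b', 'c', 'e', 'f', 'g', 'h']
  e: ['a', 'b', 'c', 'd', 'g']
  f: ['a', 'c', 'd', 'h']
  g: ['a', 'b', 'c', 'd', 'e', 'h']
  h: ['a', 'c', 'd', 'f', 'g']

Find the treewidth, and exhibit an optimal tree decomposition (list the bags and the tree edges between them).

Every bag has size at most 5, so the width is 5 − 1 = 4 and tw(G) ≤ 4. Conversely, {a, c, d, e, g} is a clique of size 5, and the vertices of any clique must share a bag in every tree decomposition; so some bag has ≥ 5 vertices and tw(G) ≥ 4. The upper and lower bounds meet at 4, so that is the treewidth.

Treewidth 4.
One optimal decomposition is:
Bags: B1 = {a, c, d, e, g}  B2 = {a, c, d, g, h}  B3 = {a, c, d, f, h}  B4 = {a, b, d, e, g}
Tree: B1–B2, B2–B3, B1–B4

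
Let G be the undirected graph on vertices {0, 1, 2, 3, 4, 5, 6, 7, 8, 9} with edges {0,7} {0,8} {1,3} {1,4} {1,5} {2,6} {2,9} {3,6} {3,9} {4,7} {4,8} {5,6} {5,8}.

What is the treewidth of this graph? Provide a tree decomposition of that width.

Every bag has size at most 3, so the width is 3 − 1 = 2 and tw(G) ≤ 2. Since 0–7–4–8–0 is a cycle in G, G is not acyclic. Forests are exactly the graphs of treewidth ≤ 1, so tw(G) ≥ 2. Combining the bounds, tw(G) = 2.

Treewidth 2.
One optimal decomposition is:
Bags: B1 = {0, 7, 8}  B2 = {4, 7, 8}  B3 = {4, 5, 8}  B4 = {1, 4, 5}  B5 = {1, 5, 6}  B6 = {1, 3, 6}  B7 = {2, 3, 6}  B8 = {2, 3, 9}
Tree: B1–B2, B2–B3, B3–B4, B4–B5, B5–B6, B6–B7, B7–B8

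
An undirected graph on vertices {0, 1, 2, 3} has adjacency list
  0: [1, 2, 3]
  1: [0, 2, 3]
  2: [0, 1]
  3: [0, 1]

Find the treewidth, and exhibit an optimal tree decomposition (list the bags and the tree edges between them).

Every bag has size at most 3, so the width is 3 − 1 = 2 and tw(G) ≤ 2. For the lower bound, the 3 vertices {0, 1, 2} are pairwise adjacent, and any tree decomposition puts a clique entirely inside one bag — forcing width ≥ 2. Hence tw(G) = 2 exactly.

Treewidth 2.
Bags: B1 = {0, 1, 3}  B2 = {0, 1, 2}
Tree: B1–B2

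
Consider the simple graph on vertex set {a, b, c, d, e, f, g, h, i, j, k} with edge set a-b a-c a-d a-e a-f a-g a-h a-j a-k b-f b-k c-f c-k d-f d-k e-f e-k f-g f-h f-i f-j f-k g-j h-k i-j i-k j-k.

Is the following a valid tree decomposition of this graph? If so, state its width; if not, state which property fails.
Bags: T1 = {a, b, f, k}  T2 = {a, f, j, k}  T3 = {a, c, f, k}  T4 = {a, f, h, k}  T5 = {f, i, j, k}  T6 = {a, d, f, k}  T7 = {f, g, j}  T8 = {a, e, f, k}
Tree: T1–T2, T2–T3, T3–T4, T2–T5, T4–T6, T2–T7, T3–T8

No — edge (a,g) lies in no bag.

A tree decomposition must satisfy three properties: every vertex lies in some bag; for every edge, both endpoints lie together in some bag; and for every vertex, the bags containing it form a connected subtree. Here edge (a,g) lies in no bag, so the decomposition is invalid.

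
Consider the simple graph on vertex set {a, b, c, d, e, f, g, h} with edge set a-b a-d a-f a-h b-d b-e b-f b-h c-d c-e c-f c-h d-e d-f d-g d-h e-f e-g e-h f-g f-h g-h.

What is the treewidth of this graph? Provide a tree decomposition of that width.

Each bag holds 5 vertices, so the decomposition has width 4, which upper-bounds the treewidth. Conversely, {d, e, f, g, h} is a clique of size 5, and the vertices of any clique must share a bag in every tree decomposition; so some bag has ≥ 5 vertices and tw(G) ≥ 4. The upper and lower bounds meet at 4, so that is the treewidth.

Treewidth 4.
One such decomposition:
Bags: B1 = {c, d, e, f, h}  B2 = {d, e, f, g, h}  B3 = {b, d, e, f, h}  B4 = {a, b, d, f, h}
Tree: B1–B2, B1–B3, B3–B4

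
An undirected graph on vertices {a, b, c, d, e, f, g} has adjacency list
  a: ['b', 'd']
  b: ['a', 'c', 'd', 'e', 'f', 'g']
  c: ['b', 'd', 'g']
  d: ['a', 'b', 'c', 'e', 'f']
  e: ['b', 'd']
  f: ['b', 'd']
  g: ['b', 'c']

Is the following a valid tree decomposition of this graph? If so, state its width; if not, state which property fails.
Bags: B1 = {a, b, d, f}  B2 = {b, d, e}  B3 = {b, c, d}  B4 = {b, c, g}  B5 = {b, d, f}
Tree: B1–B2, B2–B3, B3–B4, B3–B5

No — bags containing vertex f are not connected in the tree.

A tree decomposition must satisfy three properties: every vertex lies in some bag; for every edge, both endpoints lie together in some bag; and for every vertex, the bags containing it form a connected subtree. Here bags containing vertex f are not connected in the tree, so the decomposition is invalid.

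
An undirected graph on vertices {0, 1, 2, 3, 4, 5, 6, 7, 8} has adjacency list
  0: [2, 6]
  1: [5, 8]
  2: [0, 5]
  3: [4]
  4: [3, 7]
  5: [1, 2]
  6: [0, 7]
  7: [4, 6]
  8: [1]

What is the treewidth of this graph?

A width-1 tree decomposition is:
Bags: B1 = {3, 4}  B2 = {4, 7}  B3 = {6, 7}  B4 = {0, 6}  B5 = {0, 2}  B6 = {2, 5}  B7 = {1, 5}  B8 = {1, 8}
Tree: B1–B2, B2–B3, B3–B4, B4–B5, B5–B6, B6–B7, B7–B8
The largest bag has 2 vertices, giving width 1; this decomposition certifies tw(G) ≤ 1. Any graph with an edge has treewidth ≥ 1, and G has the edge 3–4. Therefore the treewidth is 1.

1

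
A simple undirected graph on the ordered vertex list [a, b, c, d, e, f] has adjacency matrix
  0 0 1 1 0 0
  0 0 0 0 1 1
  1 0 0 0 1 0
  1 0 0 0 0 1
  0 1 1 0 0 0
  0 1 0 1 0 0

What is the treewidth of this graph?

2

A width-2 tree decomposition is:
Bags: B1 = {b, c, e}  B2 = {b, c, f}  B3 = {c, d, f}  B4 = {a, c, d}
Tree: B1–B2, B2–B3, B3–B4
Each bag holds 3 vertices, so the decomposition has width 2, which upper-bounds the treewidth. For the lower bound, G contains the cycle c–e–b–f–d–a–c, so G is not a forest; only forests have treewidth ≤ 1, hence tw(G) ≥ 2. Combining the bounds, tw(G) = 2.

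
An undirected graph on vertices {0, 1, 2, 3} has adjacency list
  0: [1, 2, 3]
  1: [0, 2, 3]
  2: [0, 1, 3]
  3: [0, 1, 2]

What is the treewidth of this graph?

A width-3 tree decomposition is:
Bags: B1 = {0, 1, 2, 3}
Tree: (single bag)
With just one bag of size 4, the width is 4 − 1 = 3, so tw(G) ≤ 3. On the other hand G contains the 4-clique {0, 1, 2, 3}. A clique must lie in a single bag of any decomposition, so no decomposition can have width below 3. Combining the bounds, tw(G) = 3.

3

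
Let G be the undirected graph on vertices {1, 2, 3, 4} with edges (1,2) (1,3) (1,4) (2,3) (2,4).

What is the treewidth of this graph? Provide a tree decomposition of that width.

Treewidth 2.
One optimal decomposition is:
Bags: B1 = {1, 2, 4}  B2 = {1, 2, 3}
Tree: B1–B2

Each bag holds 3 vertices, so the decomposition has width 2, which upper-bounds the treewidth. For the lower bound, the 3 vertices {1, 2, 3} are pairwise adjacent, and any tree decomposition puts a clique entirely inside one bag — forcing width ≥ 2. Combining the bounds, tw(G) = 2.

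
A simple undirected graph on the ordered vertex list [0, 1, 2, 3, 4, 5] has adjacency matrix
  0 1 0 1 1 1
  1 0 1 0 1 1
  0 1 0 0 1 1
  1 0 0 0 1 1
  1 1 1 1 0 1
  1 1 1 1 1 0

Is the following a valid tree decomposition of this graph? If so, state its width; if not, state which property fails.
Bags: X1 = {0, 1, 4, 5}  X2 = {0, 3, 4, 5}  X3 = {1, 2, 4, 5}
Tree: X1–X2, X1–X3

Yes; width 3.

Vertex coverage: the bags together contain {0, 1, 2, 3, 4, 5}, the full vertex set. Edge coverage: each edge of G has both endpoints in at least one bag. Running intersection: for every vertex, the bags containing it form a connected subtree. All three properties hold, so this is a valid tree decomposition of width max|bag| − 1 = 3, and hence tw(G) ≤ 3.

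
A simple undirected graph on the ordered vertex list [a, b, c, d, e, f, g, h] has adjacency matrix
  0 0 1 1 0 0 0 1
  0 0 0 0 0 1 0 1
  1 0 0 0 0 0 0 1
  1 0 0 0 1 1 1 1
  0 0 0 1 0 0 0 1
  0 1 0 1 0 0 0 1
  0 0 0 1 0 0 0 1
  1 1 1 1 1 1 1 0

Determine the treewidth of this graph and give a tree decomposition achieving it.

The largest bag has 3 vertices, giving width 2; this decomposition certifies tw(G) ≤ 2. For the lower bound, the 3 vertices {d, g, h} are pairwise adjacent, and any tree decomposition puts a clique entirely inside one bag — forcing width ≥ 2. Therefore the treewidth is 2.

Treewidth 2.
One optimal decomposition is:
Bags: B1 = {a, d, h}  B2 = {d, e, h}  B3 = {d, f, h}  B4 = {b, f, h}  B5 = {a, c, h}  B6 = {d, g, h}
Tree: B1–B2, B2–B3, B3–B4, B1–B5, B1–B6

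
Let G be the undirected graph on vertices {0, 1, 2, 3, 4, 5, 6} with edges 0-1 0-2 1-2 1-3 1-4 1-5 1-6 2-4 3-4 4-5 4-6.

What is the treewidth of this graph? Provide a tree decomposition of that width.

The largest bag has 3 vertices, giving width 2; this decomposition certifies tw(G) ≤ 2. On the other hand G contains the 3-clique {0, 1, 2}. A clique must lie in a single bag of any decomposition, so no decomposition can have width below 2. Hence tw(G) = 2 exactly.

Treewidth 2.
One such decomposition:
Bags: B1 = {0, 1, 2}  B2 = {1, 2, 4}  B3 = {1, 4, 5}  B4 = {1, 4, 6}  B5 = {1, 3, 4}
Tree: B1–B2, B2–B3, B3–B4, B2–B5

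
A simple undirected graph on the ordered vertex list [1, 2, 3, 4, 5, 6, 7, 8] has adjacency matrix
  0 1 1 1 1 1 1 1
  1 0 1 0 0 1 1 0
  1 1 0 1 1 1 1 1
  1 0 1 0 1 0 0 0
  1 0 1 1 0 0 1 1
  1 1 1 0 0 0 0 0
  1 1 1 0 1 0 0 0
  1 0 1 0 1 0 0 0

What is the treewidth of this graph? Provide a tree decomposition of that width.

Treewidth 3.
One such decomposition:
Bags: B1 = {1, 2, 3, 6}  B2 = {1, 2, 3, 7}  B3 = {1, 3, 5, 7}  B4 = {1, 3, 5, 8}  B5 = {1, 3, 4, 5}
Tree: B1–B2, B2–B3, B3–B4, B4–B5

Every bag has size at most 4, so the width is 4 − 1 = 3 and tw(G) ≤ 3. For the lower bound, the 4 vertices {1, 2, 3, 6} are pairwise adjacent, and any tree decomposition puts a clique entirely inside one bag — forcing width ≥ 3. The upper and lower bounds meet at 3, so that is the treewidth.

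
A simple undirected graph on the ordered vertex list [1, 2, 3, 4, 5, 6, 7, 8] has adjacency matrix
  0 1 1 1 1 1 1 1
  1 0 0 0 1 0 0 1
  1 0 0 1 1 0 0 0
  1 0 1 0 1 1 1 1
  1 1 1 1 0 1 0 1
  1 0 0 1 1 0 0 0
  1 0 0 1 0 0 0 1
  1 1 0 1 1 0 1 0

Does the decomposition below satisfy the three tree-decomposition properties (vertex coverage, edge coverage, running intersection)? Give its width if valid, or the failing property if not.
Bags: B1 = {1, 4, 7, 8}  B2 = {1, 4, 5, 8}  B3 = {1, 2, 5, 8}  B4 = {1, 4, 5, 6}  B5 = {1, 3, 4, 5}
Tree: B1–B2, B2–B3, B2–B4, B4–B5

Yes; width 3.

Checking the three conditions: (i) the bags cover all of {1, 2, 3, 4, 5, 6, 7, 8}; (ii) for each edge, some bag contains both endpoints; (iii) the bags containing any fixed vertex form a subtree. All hold, so the decomposition is valid with width 4 − 1 = 3.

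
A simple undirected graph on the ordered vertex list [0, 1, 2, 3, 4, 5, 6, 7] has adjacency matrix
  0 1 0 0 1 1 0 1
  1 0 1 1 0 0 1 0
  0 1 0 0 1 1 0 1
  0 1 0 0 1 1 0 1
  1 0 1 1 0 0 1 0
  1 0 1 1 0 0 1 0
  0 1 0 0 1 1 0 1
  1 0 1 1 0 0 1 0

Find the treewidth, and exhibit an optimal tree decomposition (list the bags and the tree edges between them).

Every bag has size at most 5, so the width is 5 − 1 = 4 and tw(G) ≤ 4. For the lower bound: the 5 vertex sets {4,6}, {0,5}, {2,7}, {3}, {1} are disjoint, each induces a connected subgraph, and every pair is joined by at least one edge of G. Contracting each set to a single vertex therefore yields K_{5} as a minor, and since treewidth is minor-monotone, tw(G) ≥ tw(K_{5}) = 4. Combining the bounds, tw(G) = 4.

Treewidth 4.
Bags: B1 = {0, 2, 3, 4, 6}  B2 = {0, 2, 3, 5, 6}  B3 = {0, 2, 3, 6, 7}  B4 = {0, 1, 2, 3, 6}
Tree: B1–B2, B2–B3, B3–B4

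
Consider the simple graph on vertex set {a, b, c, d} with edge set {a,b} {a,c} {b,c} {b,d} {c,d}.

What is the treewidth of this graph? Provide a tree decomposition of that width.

Treewidth 2.
Bags: B1 = {a, b, c}  B2 = {b, c, d}
Tree: B1–B2

The largest bag has 3 vertices, giving width 2; this decomposition certifies tw(G) ≤ 2. For the lower bound, the 3 vertices {b, c, d} are pairwise adjacent, and any tree decomposition puts a clique entirely inside one bag — forcing width ≥ 2. The upper and lower bounds meet at 2, so that is the treewidth.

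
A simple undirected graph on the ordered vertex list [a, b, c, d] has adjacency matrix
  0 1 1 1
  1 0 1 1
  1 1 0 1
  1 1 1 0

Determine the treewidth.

3

A width-3 tree decomposition is:
Bags: B1 = {a, b, c, d}
Tree: (single bag)
A single bag containing all 4 vertices is trivially a valid decomposition of width 3. On the other hand G contains the 4-clique {a, b, c, d}. A clique must lie in a single bag of any decomposition, so no decomposition can have width below 3. Combining the bounds, tw(G) = 3.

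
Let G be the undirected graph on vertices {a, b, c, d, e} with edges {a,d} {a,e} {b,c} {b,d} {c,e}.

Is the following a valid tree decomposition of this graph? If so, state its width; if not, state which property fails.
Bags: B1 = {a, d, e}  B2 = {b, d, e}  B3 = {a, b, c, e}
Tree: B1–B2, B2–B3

No — bags containing vertex a are not connected in the tree.

A tree decomposition must satisfy three properties: every vertex lies in some bag; for every edge, both endpoints lie together in some bag; and for every vertex, the bags containing it form a connected subtree. Here bags containing vertex a are not connected in the tree, so the decomposition is invalid.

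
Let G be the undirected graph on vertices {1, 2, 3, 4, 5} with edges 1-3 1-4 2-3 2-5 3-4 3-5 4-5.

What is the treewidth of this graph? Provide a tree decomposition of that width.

Treewidth 2.
One optimal decomposition is:
Bags: B1 = {3, 4, 5}  B2 = {1, 3, 4}  B3 = {2, 3, 5}
Tree: B1–B2, B1–B3

Each bag holds 3 vertices, so the decomposition has width 2, which upper-bounds the treewidth. For the lower bound, the 3 vertices {2, 3, 5} are pairwise adjacent, and any tree decomposition puts a clique entirely inside one bag — forcing width ≥ 2. The upper and lower bounds meet at 2, so that is the treewidth.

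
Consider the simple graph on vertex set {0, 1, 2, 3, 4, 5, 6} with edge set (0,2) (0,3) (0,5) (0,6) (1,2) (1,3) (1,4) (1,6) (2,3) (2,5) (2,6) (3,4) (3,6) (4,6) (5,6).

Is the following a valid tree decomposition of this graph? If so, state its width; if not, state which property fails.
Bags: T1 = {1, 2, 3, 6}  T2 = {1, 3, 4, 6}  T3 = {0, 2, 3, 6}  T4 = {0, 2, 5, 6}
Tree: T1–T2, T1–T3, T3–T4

Yes; width 3.

Vertex coverage: the bags together contain {0, 1, 2, 3, 4, 5, 6}, the full vertex set. Edge coverage: each edge of G has both endpoints in at least one bag. Running intersection: for every vertex, the bags containing it form a connected subtree. All three properties hold, so this is a valid tree decomposition of width max|bag| − 1 = 3, and hence tw(G) ≤ 3.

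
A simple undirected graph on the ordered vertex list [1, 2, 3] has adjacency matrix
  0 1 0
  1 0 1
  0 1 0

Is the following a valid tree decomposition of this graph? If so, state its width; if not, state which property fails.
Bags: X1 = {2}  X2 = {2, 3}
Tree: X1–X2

No — vertex 1 appears in no bag.

A tree decomposition must satisfy three properties: every vertex lies in some bag; for every edge, both endpoints lie together in some bag; and for every vertex, the bags containing it form a connected subtree. Here vertex 1 appears in no bag, so the decomposition is invalid.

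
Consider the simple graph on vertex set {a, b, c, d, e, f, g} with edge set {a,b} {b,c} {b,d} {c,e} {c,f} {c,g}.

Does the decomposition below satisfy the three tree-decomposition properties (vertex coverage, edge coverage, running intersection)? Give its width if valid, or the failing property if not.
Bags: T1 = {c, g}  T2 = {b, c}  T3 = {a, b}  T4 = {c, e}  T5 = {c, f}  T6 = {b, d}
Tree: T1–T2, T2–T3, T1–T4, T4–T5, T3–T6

Yes; width 1.

Vertex coverage: the bags together contain {a, b, c, d, e, f, g}, the full vertex set. Edge coverage: each edge of G has both endpoints in at least one bag. Running intersection: for every vertex, the bags containing it form a connected subtree. All three properties hold, so this is a valid tree decomposition of width max|bag| − 1 = 1, and hence tw(G) ≤ 1.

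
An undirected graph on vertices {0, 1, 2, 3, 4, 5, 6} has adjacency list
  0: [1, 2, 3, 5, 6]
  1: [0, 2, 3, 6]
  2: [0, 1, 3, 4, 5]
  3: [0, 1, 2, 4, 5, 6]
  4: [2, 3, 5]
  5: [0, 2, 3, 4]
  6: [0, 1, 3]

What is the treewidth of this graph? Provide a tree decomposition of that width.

Treewidth 3.
One optimal decomposition is:
Bags: B1 = {0, 1, 3, 6}  B2 = {0, 1, 2, 3}  B3 = {0, 2, 3, 5}  B4 = {2, 3, 4, 5}
Tree: B1–B2, B2–B3, B3–B4

The largest bag has 4 vertices, giving width 3; this decomposition certifies tw(G) ≤ 3. For the lower bound, the 4 vertices {0, 1, 2, 3} are pairwise adjacent, and any tree decomposition puts a clique entirely inside one bag — forcing width ≥ 3. Combining the bounds, tw(G) = 3.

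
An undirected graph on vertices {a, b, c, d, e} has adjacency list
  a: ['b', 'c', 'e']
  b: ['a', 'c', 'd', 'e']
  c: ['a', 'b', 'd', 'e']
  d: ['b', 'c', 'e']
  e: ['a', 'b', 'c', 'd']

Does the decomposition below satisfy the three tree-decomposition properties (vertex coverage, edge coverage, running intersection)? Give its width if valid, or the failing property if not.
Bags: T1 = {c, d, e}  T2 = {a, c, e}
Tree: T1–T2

A tree decomposition must satisfy three properties: every vertex lies in some bag; for every edge, both endpoints lie together in some bag; and for every vertex, the bags containing it form a connected subtree. Here vertex b appears in no bag, so the decomposition is invalid.

No — vertex b appears in no bag.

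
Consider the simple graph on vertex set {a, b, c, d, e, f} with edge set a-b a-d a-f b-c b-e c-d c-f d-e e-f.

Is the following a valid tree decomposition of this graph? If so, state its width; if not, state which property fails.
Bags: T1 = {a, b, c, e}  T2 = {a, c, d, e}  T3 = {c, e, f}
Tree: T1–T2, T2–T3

No — edge (a,f) lies in no bag.

A tree decomposition must satisfy three properties: every vertex lies in some bag; for every edge, both endpoints lie together in some bag; and for every vertex, the bags containing it form a connected subtree. Here edge (a,f) lies in no bag, so the decomposition is invalid.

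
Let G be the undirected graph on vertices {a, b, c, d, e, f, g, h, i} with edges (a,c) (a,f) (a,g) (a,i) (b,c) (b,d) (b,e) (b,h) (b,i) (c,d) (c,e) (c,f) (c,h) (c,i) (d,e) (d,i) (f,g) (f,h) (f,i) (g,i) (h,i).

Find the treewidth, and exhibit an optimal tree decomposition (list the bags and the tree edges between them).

Every bag has size at most 4, so the width is 4 − 1 = 3 and tw(G) ≤ 3. For the lower bound, the 4 vertices {b, c, d, e} are pairwise adjacent, and any tree decomposition puts a clique entirely inside one bag — forcing width ≥ 3. Combining the bounds, tw(G) = 3.

Treewidth 3.
Bags: B1 = {b, c, h, i}  B2 = {c, f, h, i}  B3 = {b, c, d, i}  B4 = {b, c, d, e}  B5 = {a, c, f, i}  B6 = {a, f, g, i}
Tree: B1–B2, B1–B3, B3–B4, B2–B5, B5–B6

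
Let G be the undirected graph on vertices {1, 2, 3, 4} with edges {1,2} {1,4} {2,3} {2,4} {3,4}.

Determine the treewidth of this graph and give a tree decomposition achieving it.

Treewidth 2.
One such decomposition:
Bags: B1 = {1, 2, 4}  B2 = {2, 3, 4}
Tree: B1–B2

The largest bag has 3 vertices, giving width 2; this decomposition certifies tw(G) ≤ 2. Conversely, {1, 2, 4} is a clique of size 3, and the vertices of any clique must share a bag in every tree decomposition; so some bag has ≥ 3 vertices and tw(G) ≥ 2. Therefore the treewidth is 2.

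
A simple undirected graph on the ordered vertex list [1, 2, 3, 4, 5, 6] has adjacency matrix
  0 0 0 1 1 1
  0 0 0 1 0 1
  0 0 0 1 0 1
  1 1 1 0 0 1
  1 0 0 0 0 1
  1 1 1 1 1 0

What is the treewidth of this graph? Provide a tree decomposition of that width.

Treewidth 2.
One such decomposition:
Bags: B1 = {1, 5, 6}  B2 = {1, 4, 6}  B3 = {3, 4, 6}  B4 = {2, 4, 6}
Tree: B1–B2, B2–B3, B3–B4

Every bag has size at most 3, so the width is 3 − 1 = 2 and tw(G) ≤ 2. Conversely, {1, 4, 6} is a clique of size 3, and the vertices of any clique must share a bag in every tree decomposition; so some bag has ≥ 3 vertices and tw(G) ≥ 2. Combining the bounds, tw(G) = 2.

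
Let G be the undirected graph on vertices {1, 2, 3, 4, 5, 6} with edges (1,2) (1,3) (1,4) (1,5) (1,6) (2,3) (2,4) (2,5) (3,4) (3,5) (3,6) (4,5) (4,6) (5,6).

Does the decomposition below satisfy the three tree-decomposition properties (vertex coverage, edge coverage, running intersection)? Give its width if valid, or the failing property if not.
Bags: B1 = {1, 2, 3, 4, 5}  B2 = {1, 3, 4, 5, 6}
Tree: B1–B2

Checking the three conditions: (i) the bags cover all of {1, 2, 3, 4, 5, 6}; (ii) for each edge, some bag contains both endpoints; (iii) the bags containing any fixed vertex form a subtree. All hold, so the decomposition is valid with width 5 − 1 = 4.

Yes; width 4.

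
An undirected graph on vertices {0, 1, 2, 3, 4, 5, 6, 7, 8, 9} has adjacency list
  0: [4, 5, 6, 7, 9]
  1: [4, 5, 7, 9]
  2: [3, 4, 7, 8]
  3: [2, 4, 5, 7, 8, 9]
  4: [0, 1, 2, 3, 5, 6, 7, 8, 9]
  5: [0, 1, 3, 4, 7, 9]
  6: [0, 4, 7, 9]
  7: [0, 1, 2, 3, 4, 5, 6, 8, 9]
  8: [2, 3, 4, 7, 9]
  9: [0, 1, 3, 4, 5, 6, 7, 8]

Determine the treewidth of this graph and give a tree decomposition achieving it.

Treewidth 4.
One optimal decomposition is:
Bags: B1 = {3, 4, 5, 7, 9}  B2 = {1, 4, 5, 7, 9}  B3 = {0, 4, 5, 7, 9}  B4 = {3, 4, 7, 8, 9}  B5 = {2, 3, 4, 7, 8}  B6 = {0, 4, 6, 7, 9}
Tree: B1–B2, B2–B3, B1–B4, B4–B5, B3–B6

Each bag holds 5 vertices, so the decomposition has width 4, which upper-bounds the treewidth. For the lower bound, the 5 vertices {3, 4, 7, 8, 9} are pairwise adjacent, and any tree decomposition puts a clique entirely inside one bag — forcing width ≥ 4. Therefore the treewidth is 4.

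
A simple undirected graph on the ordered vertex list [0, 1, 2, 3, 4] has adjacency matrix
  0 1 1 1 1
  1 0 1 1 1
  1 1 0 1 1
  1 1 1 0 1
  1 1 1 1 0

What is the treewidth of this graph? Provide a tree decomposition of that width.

With just one bag of size 5, the width is 5 − 1 = 4, so tw(G) ≤ 4. Conversely, {0, 1, 2, 3, 4} is a clique of size 5, and the vertices of any clique must share a bag in every tree decomposition; so some bag has ≥ 5 vertices and tw(G) ≥ 4. Hence tw(G) = 4 exactly.

Treewidth 4.
One optimal decomposition is:
Bags: B1 = {0, 1, 2, 3, 4}
Tree: (single bag)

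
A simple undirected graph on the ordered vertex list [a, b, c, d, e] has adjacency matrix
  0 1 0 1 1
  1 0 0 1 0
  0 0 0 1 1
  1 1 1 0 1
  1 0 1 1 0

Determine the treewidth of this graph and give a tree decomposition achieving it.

Each bag holds 3 vertices, so the decomposition has width 2, which upper-bounds the treewidth. Conversely, {c, d, e} is a clique of size 3, and the vertices of any clique must share a bag in every tree decomposition; so some bag has ≥ 3 vertices and tw(G) ≥ 2. Hence tw(G) = 2 exactly.

Treewidth 2.
One optimal decomposition is:
Bags: B1 = {a, d, e}  B2 = {c, d, e}  B3 = {a, b, d}
Tree: B1–B2, B1–B3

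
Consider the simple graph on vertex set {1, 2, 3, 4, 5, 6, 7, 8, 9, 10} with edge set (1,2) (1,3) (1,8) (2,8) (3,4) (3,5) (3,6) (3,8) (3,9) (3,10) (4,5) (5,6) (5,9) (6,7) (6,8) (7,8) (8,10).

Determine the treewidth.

2

A width-2 tree decomposition is:
Bags: B1 = {3, 6, 8}  B2 = {6, 7, 8}  B3 = {3, 8, 10}  B4 = {3, 5, 6}  B5 = {1, 3, 8}  B6 = {3, 4, 5}  B7 = {3, 5, 9}  B8 = {1, 2, 8}
Tree: B1–B2, B1–B3, B1–B4, B3–B5, B4–B6, B6–B7, B5–B8
Every bag has size at most 3, so the width is 3 − 1 = 2 and tw(G) ≤ 2. On the other hand G contains the 3-clique {1, 2, 8}. A clique must lie in a single bag of any decomposition, so no decomposition can have width below 2. The upper and lower bounds meet at 2, so that is the treewidth.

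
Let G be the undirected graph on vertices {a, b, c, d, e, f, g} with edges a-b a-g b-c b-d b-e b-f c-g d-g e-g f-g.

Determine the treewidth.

A width-2 tree decomposition is:
Bags: B1 = {b, d, g}  B2 = {b, f, g}  B3 = {b, e, g}  B4 = {a, b, g}  B5 = {b, c, g}
Tree: B1–B2, B2–B3, B3–B4, B4–B5
Every bag has size at most 3, so the width is 3 − 1 = 2 and tw(G) ≤ 2. Since g–d–b–f–g is a cycle in G, G is not acyclic. Forests are exactly the graphs of treewidth ≤ 1, so tw(G) ≥ 2. Combining the bounds, tw(G) = 2.

2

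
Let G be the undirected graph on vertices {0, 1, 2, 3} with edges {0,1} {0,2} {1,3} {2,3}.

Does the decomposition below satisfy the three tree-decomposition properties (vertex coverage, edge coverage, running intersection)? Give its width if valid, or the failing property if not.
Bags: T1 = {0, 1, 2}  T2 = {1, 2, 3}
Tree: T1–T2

Every vertex of G appears in some bag (union = {0, 1, 2, 3}); every edge is covered by a bag; and for each vertex v the set of bags containing v is connected in the bag tree. The decomposition is therefore valid. The largest bag has 3 vertices, so the width is 2.

Yes; width 2.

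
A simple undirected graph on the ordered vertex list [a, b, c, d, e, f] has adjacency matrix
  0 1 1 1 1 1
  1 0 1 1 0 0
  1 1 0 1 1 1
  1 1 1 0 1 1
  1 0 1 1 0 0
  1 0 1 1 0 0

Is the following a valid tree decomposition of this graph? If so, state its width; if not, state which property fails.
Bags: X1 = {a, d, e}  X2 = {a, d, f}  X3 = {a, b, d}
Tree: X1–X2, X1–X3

No — vertex c appears in no bag.

A tree decomposition must satisfy three properties: every vertex lies in some bag; for every edge, both endpoints lie together in some bag; and for every vertex, the bags containing it form a connected subtree. Here vertex c appears in no bag, so the decomposition is invalid.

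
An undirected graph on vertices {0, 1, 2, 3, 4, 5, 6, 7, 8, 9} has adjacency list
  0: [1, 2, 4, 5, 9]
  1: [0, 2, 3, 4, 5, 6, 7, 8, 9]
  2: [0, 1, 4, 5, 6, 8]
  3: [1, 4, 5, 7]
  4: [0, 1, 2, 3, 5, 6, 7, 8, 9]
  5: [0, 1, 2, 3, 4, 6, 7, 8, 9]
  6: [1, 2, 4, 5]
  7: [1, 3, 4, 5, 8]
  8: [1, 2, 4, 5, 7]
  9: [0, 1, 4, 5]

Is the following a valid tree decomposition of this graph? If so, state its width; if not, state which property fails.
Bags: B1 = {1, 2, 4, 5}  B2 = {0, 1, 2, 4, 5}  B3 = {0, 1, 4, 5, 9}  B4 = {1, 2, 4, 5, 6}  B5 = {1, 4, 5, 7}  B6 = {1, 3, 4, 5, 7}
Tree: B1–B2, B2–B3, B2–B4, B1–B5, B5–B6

No — vertex 8 appears in no bag.

A tree decomposition must satisfy three properties: every vertex lies in some bag; for every edge, both endpoints lie together in some bag; and for every vertex, the bags containing it form a connected subtree. Here vertex 8 appears in no bag, so the decomposition is invalid.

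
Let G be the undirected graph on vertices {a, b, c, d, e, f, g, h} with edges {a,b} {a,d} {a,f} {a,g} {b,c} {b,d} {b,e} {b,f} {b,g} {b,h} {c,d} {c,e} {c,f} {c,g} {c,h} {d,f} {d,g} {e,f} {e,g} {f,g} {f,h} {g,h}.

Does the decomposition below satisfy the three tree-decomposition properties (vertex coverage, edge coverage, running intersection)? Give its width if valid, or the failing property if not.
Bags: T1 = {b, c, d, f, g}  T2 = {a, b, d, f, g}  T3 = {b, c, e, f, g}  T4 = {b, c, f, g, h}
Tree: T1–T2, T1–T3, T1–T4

Every vertex of G appears in some bag (union = {a, b, c, d, e, f, g, h}); every edge is covered by a bag; and for each vertex v the set of bags containing v is connected in the bag tree. The decomposition is therefore valid. The largest bag has 5 vertices, so the width is 4.

Yes; width 4.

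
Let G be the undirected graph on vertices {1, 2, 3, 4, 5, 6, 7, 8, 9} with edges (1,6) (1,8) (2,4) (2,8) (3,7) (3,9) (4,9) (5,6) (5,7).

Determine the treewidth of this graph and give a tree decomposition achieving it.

Treewidth 2.
Bags: B1 = {5, 6, 7}  B2 = {1, 6, 7}  B3 = {1, 7, 8}  B4 = {2, 7, 8}  B5 = {2, 4, 7}  B6 = {4, 7, 9}  B7 = {3, 7, 9}
Tree: B1–B2, B2–B3, B3–B4, B4–B5, B5–B6, B6–B7

Every bag has size at most 3, so the width is 3 − 1 = 2 and tw(G) ≤ 2. For the lower bound, G contains the cycle 7–5–6–1–8–2–4–9–3–7, so G is not a forest; only forests have treewidth ≤ 1, hence tw(G) ≥ 2. Therefore the treewidth is 2.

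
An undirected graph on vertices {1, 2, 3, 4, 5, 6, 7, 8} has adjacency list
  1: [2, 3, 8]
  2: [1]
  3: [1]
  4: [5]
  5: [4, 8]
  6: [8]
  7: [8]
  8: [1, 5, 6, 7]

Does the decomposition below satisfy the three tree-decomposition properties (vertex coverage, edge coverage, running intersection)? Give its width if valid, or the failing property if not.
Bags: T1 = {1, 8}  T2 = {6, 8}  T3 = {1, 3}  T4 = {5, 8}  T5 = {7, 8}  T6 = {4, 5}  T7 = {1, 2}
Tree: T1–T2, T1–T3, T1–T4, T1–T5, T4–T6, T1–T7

Yes; width 1.

Vertex coverage: the bags together contain {1, 2, 3, 4, 5, 6, 7, 8}, the full vertex set. Edge coverage: each edge of G has both endpoints in at least one bag. Running intersection: for every vertex, the bags containing it form a connected subtree. All three properties hold, so this is a valid tree decomposition of width max|bag| − 1 = 1, and hence tw(G) ≤ 1.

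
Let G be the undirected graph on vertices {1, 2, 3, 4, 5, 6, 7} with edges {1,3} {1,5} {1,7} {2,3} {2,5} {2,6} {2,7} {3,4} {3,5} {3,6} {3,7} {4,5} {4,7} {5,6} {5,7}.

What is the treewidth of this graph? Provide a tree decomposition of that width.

Treewidth 3.
Bags: B1 = {2, 3, 5, 7}  B2 = {1, 3, 5, 7}  B3 = {2, 3, 5, 6}  B4 = {3, 4, 5, 7}
Tree: B1–B2, B1–B3, B2–B4

The largest bag has 4 vertices, giving width 3; this decomposition certifies tw(G) ≤ 3. Conversely, {2, 3, 5, 6} is a clique of size 4, and the vertices of any clique must share a bag in every tree decomposition; so some bag has ≥ 4 vertices and tw(G) ≥ 3. Combining the bounds, tw(G) = 3.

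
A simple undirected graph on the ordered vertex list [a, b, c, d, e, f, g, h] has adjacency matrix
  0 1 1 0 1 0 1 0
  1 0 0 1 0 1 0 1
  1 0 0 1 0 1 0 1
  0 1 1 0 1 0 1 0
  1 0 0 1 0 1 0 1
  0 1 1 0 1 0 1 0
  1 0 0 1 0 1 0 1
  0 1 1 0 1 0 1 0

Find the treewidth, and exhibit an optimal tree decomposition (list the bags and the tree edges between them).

Every bag has size at most 5, so the width is 5 − 1 = 4 and tw(G) ≤ 4. For the lower bound: the 5 vertex sets {e,h}, {f,g}, {c,d}, {a}, {b} are disjoint, each induces a connected subgraph, and every pair is joined by at least one edge of G. Contracting each set to a single vertex therefore yields K_{5} as a minor, and since treewidth is minor-monotone, tw(G) ≥ tw(K_{5}) = 4. Combining the bounds, tw(G) = 4.

Treewidth 4.
One optimal decomposition is:
Bags: B1 = {a, d, e, f, h}  B2 = {a, d, f, g, h}  B3 = {a, c, d, f, h}  B4 = {a, b, d, f, h}
Tree: B1–B2, B2–B3, B3–B4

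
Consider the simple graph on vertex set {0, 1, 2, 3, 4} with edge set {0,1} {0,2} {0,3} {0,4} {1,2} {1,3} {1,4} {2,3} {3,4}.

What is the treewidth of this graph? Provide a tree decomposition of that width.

Treewidth 3.
One optimal decomposition is:
Bags: B1 = {0, 1, 2, 3}  B2 = {0, 1, 3, 4}
Tree: B1–B2

Every bag has size at most 4, so the width is 4 − 1 = 3 and tw(G) ≤ 3. Conversely, {0, 1, 2, 3} is a clique of size 4, and the vertices of any clique must share a bag in every tree decomposition; so some bag has ≥ 4 vertices and tw(G) ≥ 3. Hence tw(G) = 3 exactly.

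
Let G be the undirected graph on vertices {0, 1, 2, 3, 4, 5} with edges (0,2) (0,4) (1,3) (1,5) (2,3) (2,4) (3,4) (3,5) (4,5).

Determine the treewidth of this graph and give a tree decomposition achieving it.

Treewidth 2.
One optimal decomposition is:
Bags: B1 = {1, 3, 5}  B2 = {3, 4, 5}  B3 = {2, 3, 4}  B4 = {0, 2, 4}
Tree: B1–B2, B2–B3, B3–B4

The largest bag has 3 vertices, giving width 2; this decomposition certifies tw(G) ≤ 2. For the lower bound, the 3 vertices {0, 2, 4} are pairwise adjacent, and any tree decomposition puts a clique entirely inside one bag — forcing width ≥ 2. Therefore the treewidth is 2.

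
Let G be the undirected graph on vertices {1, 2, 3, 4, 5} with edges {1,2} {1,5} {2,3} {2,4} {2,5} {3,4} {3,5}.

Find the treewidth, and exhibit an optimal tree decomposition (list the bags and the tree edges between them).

Treewidth 2.
Bags: B1 = {2, 3, 4}  B2 = {2, 3, 5}  B3 = {1, 2, 5}
Tree: B1–B2, B2–B3

The largest bag has 3 vertices, giving width 2; this decomposition certifies tw(G) ≤ 2. On the other hand G contains the 3-clique {1, 2, 5}. A clique must lie in a single bag of any decomposition, so no decomposition can have width below 2. Therefore the treewidth is 2.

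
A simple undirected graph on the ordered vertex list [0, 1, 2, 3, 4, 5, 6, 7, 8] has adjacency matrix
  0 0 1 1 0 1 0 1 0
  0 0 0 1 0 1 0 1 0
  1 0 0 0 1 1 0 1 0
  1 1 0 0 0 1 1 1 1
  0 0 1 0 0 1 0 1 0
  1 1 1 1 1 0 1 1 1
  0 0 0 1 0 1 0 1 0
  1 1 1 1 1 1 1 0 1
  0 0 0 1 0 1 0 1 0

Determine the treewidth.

3

A width-3 tree decomposition is:
Bags: B1 = {1, 3, 5, 7}  B2 = {3, 5, 7, 8}  B3 = {0, 3, 5, 7}  B4 = {0, 2, 5, 7}  B5 = {2, 4, 5, 7}  B6 = {3, 5, 6, 7}
Tree: B1–B2, B1–B3, B3–B4, B4–B5, B2–B6
Every bag has size at most 4, so the width is 4 − 1 = 3 and tw(G) ≤ 3. For the lower bound, the 4 vertices {0, 2, 5, 7} are pairwise adjacent, and any tree decomposition puts a clique entirely inside one bag — forcing width ≥ 3. Combining the bounds, tw(G) = 3.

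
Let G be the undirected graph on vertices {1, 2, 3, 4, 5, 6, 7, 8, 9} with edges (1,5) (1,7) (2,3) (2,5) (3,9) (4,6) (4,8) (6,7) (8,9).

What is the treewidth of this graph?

A width-2 tree decomposition is:
Bags: B1 = {1, 5, 7}  B2 = {2, 5, 7}  B3 = {2, 3, 7}  B4 = {3, 7, 9}  B5 = {7, 8, 9}  B6 = {4, 7, 8}  B7 = {4, 6, 7}
Tree: B1–B2, B2–B3, B3–B4, B4–B5, B5–B6, B6–B7
Each bag holds 3 vertices, so the decomposition has width 2, which upper-bounds the treewidth. The edges 7–1–5–2–3–9–8–4–6–7 form a cycle, so G is not a tree and its treewidth is at least 2. Combining the bounds, tw(G) = 2.

2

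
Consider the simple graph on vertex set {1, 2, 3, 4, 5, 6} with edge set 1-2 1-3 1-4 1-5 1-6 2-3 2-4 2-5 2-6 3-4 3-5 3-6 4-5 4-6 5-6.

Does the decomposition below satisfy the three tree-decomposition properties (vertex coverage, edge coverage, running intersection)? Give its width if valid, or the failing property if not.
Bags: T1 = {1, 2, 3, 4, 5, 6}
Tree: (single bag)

Yes; width 5.

Checking the three conditions: (i) the bags cover all of {1, 2, 3, 4, 5, 6}; (ii) for each edge, some bag contains both endpoints; (iii) the bags containing any fixed vertex form a subtree. All hold, so the decomposition is valid with width 6 − 1 = 5.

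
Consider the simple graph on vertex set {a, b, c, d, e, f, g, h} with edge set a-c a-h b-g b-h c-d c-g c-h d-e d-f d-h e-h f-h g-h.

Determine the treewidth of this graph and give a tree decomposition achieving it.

Treewidth 2.
One such decomposition:
Bags: B1 = {c, d, h}  B2 = {d, e, h}  B3 = {c, g, h}  B4 = {a, c, h}  B5 = {b, g, h}  B6 = {d, f, h}
Tree: B1–B2, B1–B3, B3–B4, B3–B5, B2–B6

Each bag holds 3 vertices, so the decomposition has width 2, which upper-bounds the treewidth. Conversely, {d, e, h} is a clique of size 3, and the vertices of any clique must share a bag in every tree decomposition; so some bag has ≥ 3 vertices and tw(G) ≥ 2. The upper and lower bounds meet at 2, so that is the treewidth.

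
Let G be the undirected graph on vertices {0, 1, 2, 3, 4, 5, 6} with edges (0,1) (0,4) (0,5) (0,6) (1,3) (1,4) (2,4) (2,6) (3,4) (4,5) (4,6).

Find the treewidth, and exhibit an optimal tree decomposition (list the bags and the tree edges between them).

Treewidth 2.
Bags: B1 = {0, 4, 6}  B2 = {0, 1, 4}  B3 = {1, 3, 4}  B4 = {2, 4, 6}  B5 = {0, 4, 5}
Tree: B1–B2, B2–B3, B1–B4, B2–B5

The largest bag has 3 vertices, giving width 2; this decomposition certifies tw(G) ≤ 2. On the other hand G contains the 3-clique {0, 1, 4}. A clique must lie in a single bag of any decomposition, so no decomposition can have width below 2. Combining the bounds, tw(G) = 2.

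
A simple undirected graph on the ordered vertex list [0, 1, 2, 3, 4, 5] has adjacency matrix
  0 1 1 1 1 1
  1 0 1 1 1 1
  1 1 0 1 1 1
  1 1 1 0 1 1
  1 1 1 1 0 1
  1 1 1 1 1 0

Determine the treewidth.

5

A width-5 tree decomposition is:
Bags: B1 = {0, 1, 2, 3, 4, 5}
Tree: (single bag)
With just one bag of size 6, the width is 6 − 1 = 5, so tw(G) ≤ 5. For the lower bound, the 6 vertices {0, 1, 2, 3, 4, 5} are pairwise adjacent, and any tree decomposition puts a clique entirely inside one bag — forcing width ≥ 5. Combining the bounds, tw(G) = 5.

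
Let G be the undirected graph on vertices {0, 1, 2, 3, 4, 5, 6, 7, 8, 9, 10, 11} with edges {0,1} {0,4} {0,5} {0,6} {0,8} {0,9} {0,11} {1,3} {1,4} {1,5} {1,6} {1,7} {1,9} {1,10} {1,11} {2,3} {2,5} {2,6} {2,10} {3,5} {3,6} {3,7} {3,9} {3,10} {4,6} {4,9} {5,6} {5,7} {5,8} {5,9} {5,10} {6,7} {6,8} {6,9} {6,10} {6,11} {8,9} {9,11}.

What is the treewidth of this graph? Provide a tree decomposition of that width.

Every bag has size at most 5, so the width is 5 − 1 = 4 and tw(G) ≤ 4. For the lower bound, the 5 vertices {0, 5, 6, 8, 9} are pairwise adjacent, and any tree decomposition puts a clique entirely inside one bag — forcing width ≥ 4. Hence tw(G) = 4 exactly.

Treewidth 4.
One optimal decomposition is:
Bags: B1 = {1, 3, 5, 6, 9}  B2 = {0, 1, 5, 6, 9}  B3 = {0, 5, 6, 8, 9}  B4 = {0, 1, 6, 9, 11}  B5 = {1, 3, 5, 6, 10}  B6 = {0, 1, 4, 6, 9}  B7 = {2, 3, 5, 6, 10}  B8 = {1, 3, 5, 6, 7}
Tree: B1–B2, B2–B3, B2–B4, B1–B5, B2–B6, B5–B7, B5–B8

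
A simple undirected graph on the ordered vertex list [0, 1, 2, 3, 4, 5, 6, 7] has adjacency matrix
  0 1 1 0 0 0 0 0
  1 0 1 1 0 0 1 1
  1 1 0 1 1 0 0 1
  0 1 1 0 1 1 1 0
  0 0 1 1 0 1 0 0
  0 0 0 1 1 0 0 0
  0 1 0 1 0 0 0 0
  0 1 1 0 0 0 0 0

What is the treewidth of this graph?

2

A width-2 tree decomposition is:
Bags: B1 = {2, 3, 4}  B2 = {1, 2, 3}  B3 = {1, 3, 6}  B4 = {3, 4, 5}  B5 = {1, 2, 7}  B6 = {0, 1, 2}
Tree: B1–B2, B2–B3, B1–B4, B2–B5, B2–B6
The largest bag has 3 vertices, giving width 2; this decomposition certifies tw(G) ≤ 2. Conversely, {0, 1, 2} is a clique of size 3, and the vertices of any clique must share a bag in every tree decomposition; so some bag has ≥ 3 vertices and tw(G) ≥ 2. Therefore the treewidth is 2.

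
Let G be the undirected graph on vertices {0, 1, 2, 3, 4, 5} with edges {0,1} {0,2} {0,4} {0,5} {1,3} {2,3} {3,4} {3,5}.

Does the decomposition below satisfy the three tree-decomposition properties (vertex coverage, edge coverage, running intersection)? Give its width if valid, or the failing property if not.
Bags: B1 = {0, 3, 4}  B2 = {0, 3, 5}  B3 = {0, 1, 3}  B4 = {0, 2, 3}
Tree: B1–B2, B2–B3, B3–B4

Yes; width 2.

Checking the three conditions: (i) the bags cover all of {0, 1, 2, 3, 4, 5}; (ii) for each edge, some bag contains both endpoints; (iii) the bags containing any fixed vertex form a subtree. All hold, so the decomposition is valid with width 3 − 1 = 2.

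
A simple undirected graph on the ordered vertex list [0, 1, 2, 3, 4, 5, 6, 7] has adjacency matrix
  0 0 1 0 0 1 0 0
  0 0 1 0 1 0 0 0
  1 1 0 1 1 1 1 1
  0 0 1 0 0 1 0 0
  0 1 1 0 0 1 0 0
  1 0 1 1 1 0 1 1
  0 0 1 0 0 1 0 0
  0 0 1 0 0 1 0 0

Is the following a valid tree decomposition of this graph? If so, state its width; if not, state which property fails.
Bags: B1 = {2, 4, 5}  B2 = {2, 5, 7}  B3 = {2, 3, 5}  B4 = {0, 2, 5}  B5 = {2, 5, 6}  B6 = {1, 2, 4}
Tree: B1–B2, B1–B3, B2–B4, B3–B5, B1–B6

Yes; width 2.

Every vertex of G appears in some bag (union = {0, 1, 2, 3, 4, 5, 6, 7}); every edge is covered by a bag; and for each vertex v the set of bags containing v is connected in the bag tree. The decomposition is therefore valid. The largest bag has 3 vertices, so the width is 2.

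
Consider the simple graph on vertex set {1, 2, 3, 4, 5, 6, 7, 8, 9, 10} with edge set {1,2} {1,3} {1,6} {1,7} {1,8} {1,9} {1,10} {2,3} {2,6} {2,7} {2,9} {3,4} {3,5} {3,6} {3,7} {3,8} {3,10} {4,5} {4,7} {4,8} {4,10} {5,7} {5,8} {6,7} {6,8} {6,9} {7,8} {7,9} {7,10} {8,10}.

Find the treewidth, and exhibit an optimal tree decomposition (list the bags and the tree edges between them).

Treewidth 4.
Bags: B1 = {1, 3, 6, 7, 8}  B2 = {1, 3, 7, 8, 10}  B3 = {3, 4, 7, 8, 10}  B4 = {1, 2, 3, 6, 7}  B5 = {1, 2, 6, 7, 9}  B6 = {3, 4, 5, 7, 8}
Tree: B1–B2, B2–B3, B1–B4, B4–B5, B3–B6

Each bag holds 5 vertices, so the decomposition has width 4, which upper-bounds the treewidth. On the other hand G contains the 5-clique {1, 2, 6, 7, 9}. A clique must lie in a single bag of any decomposition, so no decomposition can have width below 4. Combining the bounds, tw(G) = 4.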